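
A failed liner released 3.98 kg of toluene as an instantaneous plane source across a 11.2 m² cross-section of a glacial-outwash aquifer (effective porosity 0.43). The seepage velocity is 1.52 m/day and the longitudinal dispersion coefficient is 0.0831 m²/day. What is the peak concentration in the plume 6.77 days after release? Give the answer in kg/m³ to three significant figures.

0.311 kg/m³

The peak of an instantaneous 1D plume sits at x = vt; there the Gaussian factor is 1 and C_max = M/(n_e·A·√(4πDt)), where n_e·A is the pore area the mass is dissolved in.
√(4πDt) = √(4π × 0.0831 × 6.77) = 2.659 m, so C_max = 3.98/(0.43 × 11.2 × 2.659) = 0.311 kg/m³.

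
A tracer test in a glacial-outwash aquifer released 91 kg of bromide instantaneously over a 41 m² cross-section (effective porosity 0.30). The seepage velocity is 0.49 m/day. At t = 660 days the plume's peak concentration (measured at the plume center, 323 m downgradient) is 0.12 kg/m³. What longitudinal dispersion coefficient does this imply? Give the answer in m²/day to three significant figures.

At the plume center C_max = M/(n_e·A·√(4πDt)), so D = M²/(4πt·(n_e·A·C_max)²).
n_e·A·C_max = 0.30 × 41 × 0.12 = 1.476 kg/m.
D = 91²/(4π × 660 × 1.476²) = 0.458 m²/day.

0.458 m²/day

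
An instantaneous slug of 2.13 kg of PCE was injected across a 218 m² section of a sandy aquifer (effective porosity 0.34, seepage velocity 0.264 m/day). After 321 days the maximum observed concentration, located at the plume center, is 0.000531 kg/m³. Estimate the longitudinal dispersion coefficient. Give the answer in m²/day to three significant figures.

At the plume center C_max = M/(n_e·A·√(4πDt)), so D = M²/(4πt·(n_e·A·C_max)²).
n_e·A·C_max = 0.34 × 218 × 0.000531 = 0.03936 kg/m.
D = 2.13²/(4π × 321 × 0.03936²) = 0.726 m²/day.

0.726 m²/day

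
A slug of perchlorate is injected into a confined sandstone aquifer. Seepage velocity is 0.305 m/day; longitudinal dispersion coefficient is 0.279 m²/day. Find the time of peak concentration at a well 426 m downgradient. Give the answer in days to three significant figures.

For the 1D instantaneous-source solution, setting ∂C/∂t = 0 at fixed x gives v²t² + 2Dt − x² = 0, so t = (√(D² + v²x²) − D)/v².
√(D² + v²x²) = √(0.279² + 0.305² × 426²) = 129.9; v² = 0.093025.
t = (129.9 − 0.279)/0.093025 = 1390 days (vs. the pure-advection estimate x/v = 1400 d).

1390 days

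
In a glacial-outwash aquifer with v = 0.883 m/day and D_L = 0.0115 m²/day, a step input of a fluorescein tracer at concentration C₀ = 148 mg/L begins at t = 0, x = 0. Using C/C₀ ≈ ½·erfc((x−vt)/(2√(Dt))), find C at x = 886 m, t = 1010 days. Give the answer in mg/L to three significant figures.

For a continuous step input, C/C₀ ≈ ½·erfc((x−vt)/(2√(Dt))).
vt = 0.883 × 1010 = 891.83 m and 2√(Dt) = 2√(0.0115 × 1010) = 6.816 m.
Argument (x−vt)/(2√(Dt)) = (886 − 891.83)/6.816 = -0.8553; ½·erfc(-0.8553) = 0.8868.
C = 148 × 0.8868 = 131 mg/L.

131 mg/L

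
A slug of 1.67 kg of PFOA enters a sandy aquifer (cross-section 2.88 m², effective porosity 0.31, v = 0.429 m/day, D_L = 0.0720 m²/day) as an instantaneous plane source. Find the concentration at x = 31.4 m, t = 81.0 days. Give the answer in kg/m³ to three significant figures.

For an instantaneous plane source, C(x,t) = M/(n_e·A·√(4πDt)) · exp(−(x−vt)²/(4Dt)), with n_e·A the pore (flow) area.
Plume center vt = 0.429 × 81.0 = 34.749 m, so the well at 31.4 m is 3.349 m upgradient of the peak.
√(4πDt) = 8.561 m, giving peak height M/(n_e·A·√(4πDt)) = 1.67/(0.31 × 2.88 × 8.561) = 0.2185 kg/m³.
(x−vt)²/(4Dt) = (-3.349)²/(4 × 0.0720 × 81.0) = 0.4808; exp(−0.4808) = 0.6183.
C = 0.2185 × 0.6183 = 0.135 kg/m³.

0.135 kg/m³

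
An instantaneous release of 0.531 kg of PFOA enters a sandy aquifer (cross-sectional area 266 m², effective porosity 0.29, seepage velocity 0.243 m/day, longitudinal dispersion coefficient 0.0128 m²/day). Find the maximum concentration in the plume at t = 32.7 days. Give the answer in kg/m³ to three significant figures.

0.00300 kg/m³

The peak of an instantaneous 1D plume sits at x = vt; there the Gaussian factor is 1 and C_max = M/(n_e·A·√(4πDt)), where n_e·A is the pore area the mass is dissolved in.
√(4πDt) = √(4π × 0.0128 × 32.7) = 2.293 m, so C_max = 0.531/(0.29 × 266 × 2.293) = 0.00300 kg/m³.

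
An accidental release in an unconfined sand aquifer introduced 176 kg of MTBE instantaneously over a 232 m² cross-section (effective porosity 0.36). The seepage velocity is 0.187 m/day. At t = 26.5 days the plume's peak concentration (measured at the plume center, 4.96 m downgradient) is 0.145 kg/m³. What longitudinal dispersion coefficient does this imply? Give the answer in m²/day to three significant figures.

At the plume center C_max = M/(n_e·A·√(4πDt)), so D = M²/(4πt·(n_e·A·C_max)²).
n_e·A·C_max = 0.36 × 232 × 0.145 = 12.11 kg/m.
D = 176²/(4π × 26.5 × 12.11²) = 0.634 m²/day.

0.634 m²/day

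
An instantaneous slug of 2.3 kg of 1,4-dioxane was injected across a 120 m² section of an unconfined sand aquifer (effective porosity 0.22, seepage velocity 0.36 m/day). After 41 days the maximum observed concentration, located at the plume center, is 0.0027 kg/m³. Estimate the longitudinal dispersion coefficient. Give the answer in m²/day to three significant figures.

2.02 m²/day

At the plume center C_max = M/(n_e·A·√(4πDt)), so D = M²/(4πt·(n_e·A·C_max)²).
n_e·A·C_max = 0.22 × 120 × 0.0027 = 0.07128 kg/m.
D = 2.3²/(4π × 41 × 0.07128²) = 2.02 m²/day.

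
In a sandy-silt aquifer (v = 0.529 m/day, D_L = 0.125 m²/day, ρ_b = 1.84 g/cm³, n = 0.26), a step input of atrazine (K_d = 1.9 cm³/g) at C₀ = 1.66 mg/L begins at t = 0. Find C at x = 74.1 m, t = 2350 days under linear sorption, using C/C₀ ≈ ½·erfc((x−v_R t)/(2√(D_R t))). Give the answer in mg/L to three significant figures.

1.61 mg/L

Retardation factor R = 1 + ρ_b·K_d/n = 1 + 1.84 × 1.9/0.26 = 14.45.
Sorption retards both mechanisms: v_R = v/R = 0.03661 m/day, D_R = D/R = 0.008651 m²/day.
v_R·t = 0.03661 × 2350 = 86.0335 m; 2√(D_R t) = 9.018 m; argument = (74.1 − 86.0335)/9.018 = -1.323.
C = C₀ × ½·erfc(-1.323) = 1.66 × 0.9693 = 1.61 mg/L.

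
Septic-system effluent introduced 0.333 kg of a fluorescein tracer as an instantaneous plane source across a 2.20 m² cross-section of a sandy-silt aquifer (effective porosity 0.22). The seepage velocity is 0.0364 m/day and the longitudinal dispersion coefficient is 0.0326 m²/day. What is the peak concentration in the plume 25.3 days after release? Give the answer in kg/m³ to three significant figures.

0.214 kg/m³

The peak of an instantaneous 1D plume sits at x = vt; there the Gaussian factor is 1 and C_max = M/(n_e·A·√(4πDt)), where n_e·A is the pore area the mass is dissolved in.
√(4πDt) = √(4π × 0.0326 × 25.3) = 3.219 m, so C_max = 0.333/(0.22 × 2.20 × 3.219) = 0.214 kg/m³.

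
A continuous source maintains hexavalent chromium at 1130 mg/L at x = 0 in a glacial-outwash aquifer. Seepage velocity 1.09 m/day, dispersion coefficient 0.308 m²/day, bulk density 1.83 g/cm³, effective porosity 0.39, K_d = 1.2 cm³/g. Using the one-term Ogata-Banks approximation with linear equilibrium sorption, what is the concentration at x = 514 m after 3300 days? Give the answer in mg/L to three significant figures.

1070 mg/L

Retardation factor R = 1 + ρ_b·K_d/n = 1 + 1.83 × 1.2/0.39 = 6.631.
Sorption retards both mechanisms: v_R = v/R = 0.1644 m/day, D_R = D/R = 0.04645 m²/day.
v_R·t = 0.1644 × 3300 = 542.52 m; 2√(D_R t) = 24.76 m; argument = (514 − 542.52)/24.76 = -1.152.
C = C₀ × ½·erfc(-1.152) = 1130 × 0.9484 = 1070 mg/L.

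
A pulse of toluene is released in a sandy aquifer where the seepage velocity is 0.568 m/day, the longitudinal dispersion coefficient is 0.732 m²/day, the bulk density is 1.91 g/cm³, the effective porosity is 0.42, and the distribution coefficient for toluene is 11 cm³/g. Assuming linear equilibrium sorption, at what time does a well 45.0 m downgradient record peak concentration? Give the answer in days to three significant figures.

3930 days

Retardation factor R = 1 + ρ_b·K_d/n = 1 + 1.91 × 11/0.42 = 51.02.
Sorption retards both mechanisms: v_R = v/R = 0.01113 m/day, D_R = D/R = 0.01435 m²/day.
Peak time from v_R²t² + 2D_R t − x² = 0: t = (√(D_R² + v_R²x²) − D_R)/v_R².
√(D_R² + v_R²x²) = √(0.01435² + 0.01113² × 45.0²) = 0.5011; v_R² = 0.0001239.
t = (0.5011 − 0.01435)/0.0001239 = 3930 days.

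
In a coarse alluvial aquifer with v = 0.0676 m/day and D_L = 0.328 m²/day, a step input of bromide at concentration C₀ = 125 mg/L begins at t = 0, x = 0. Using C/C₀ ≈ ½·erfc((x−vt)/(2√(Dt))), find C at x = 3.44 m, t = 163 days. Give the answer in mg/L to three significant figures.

For a continuous step input, C/C₀ ≈ ½·erfc((x−vt)/(2√(Dt))).
vt = 0.0676 × 163 = 11.0188 m and 2√(Dt) = 2√(0.328 × 163) = 14.62 m.
Argument (x−vt)/(2√(Dt)) = (3.44 − 11.0188)/14.62 = -0.5184; ½·erfc(-0.5184) = 0.7683.
C = 125 × 0.7683 = 96.0 mg/L.

96.0 mg/L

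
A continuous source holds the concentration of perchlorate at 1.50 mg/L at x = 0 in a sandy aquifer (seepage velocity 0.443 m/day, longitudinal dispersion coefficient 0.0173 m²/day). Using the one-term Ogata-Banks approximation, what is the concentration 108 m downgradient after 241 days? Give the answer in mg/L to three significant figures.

0.501 mg/L

For a continuous step input, C/C₀ ≈ ½·erfc((x−vt)/(2√(Dt))).
vt = 0.443 × 241 = 106.763 m and 2√(Dt) = 2√(0.0173 × 241) = 4.084 m.
Argument (x−vt)/(2√(Dt)) = (108 − 106.763)/4.084 = 0.3029; ½·erfc(0.3029) = 0.3342.
C = 1.50 × 0.3342 = 0.501 mg/L.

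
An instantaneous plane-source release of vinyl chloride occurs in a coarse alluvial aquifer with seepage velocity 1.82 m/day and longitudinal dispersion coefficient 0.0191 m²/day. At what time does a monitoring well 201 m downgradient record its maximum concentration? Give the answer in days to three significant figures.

110 days

For the 1D instantaneous-source solution, setting ∂C/∂t = 0 at fixed x gives v²t² + 2Dt − x² = 0, so t = (√(D² + v²x²) − D)/v².
√(D² + v²x²) = √(0.0191² + 1.82² × 201²) = 365.8; v² = 3.3124.
t = (365.8 − 0.0191)/3.3124 = 110 days (vs. the pure-advection estimate x/v = 110 d).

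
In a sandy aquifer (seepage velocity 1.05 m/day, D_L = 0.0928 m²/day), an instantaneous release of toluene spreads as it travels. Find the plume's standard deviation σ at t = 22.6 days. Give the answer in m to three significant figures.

Dispersive spreading gives a Gaussian with σ² = 2Dt; advection only shifts the center.
σ = √(2 × 0.0928 × 22.6) = 2.05 m.

2.05 m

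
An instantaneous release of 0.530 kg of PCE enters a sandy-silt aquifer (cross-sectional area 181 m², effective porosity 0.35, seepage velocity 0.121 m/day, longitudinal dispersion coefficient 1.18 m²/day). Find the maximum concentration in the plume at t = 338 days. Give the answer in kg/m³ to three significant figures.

0.000118 kg/m³

The peak of an instantaneous 1D plume sits at x = vt; there the Gaussian factor is 1 and C_max = M/(n_e·A·√(4πDt)), where n_e·A is the pore area the mass is dissolved in.
√(4πDt) = √(4π × 1.18 × 338) = 70.80 m, so C_max = 0.530/(0.35 × 181 × 70.80) = 0.000118 kg/m³.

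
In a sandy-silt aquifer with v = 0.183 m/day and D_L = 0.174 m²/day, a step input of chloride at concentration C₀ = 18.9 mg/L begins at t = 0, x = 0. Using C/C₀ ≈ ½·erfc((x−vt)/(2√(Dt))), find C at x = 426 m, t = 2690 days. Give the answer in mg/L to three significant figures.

For a continuous step input, C/C₀ ≈ ½·erfc((x−vt)/(2√(Dt))).
vt = 0.183 × 2690 = 492.27 m and 2√(Dt) = 2√(0.174 × 2690) = 43.27 m.
Argument (x−vt)/(2√(Dt)) = (426 − 492.27)/43.27 = -1.532; ½·erfc(-1.532) = 0.9849.
C = 18.9 × 0.9849 = 18.6 mg/L.

18.6 mg/L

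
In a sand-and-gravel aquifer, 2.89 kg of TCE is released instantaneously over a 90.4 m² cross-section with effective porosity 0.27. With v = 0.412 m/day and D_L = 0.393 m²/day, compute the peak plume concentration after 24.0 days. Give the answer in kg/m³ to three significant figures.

The peak of an instantaneous 1D plume sits at x = vt; there the Gaussian factor is 1 and C_max = M/(n_e·A·√(4πDt)), where n_e·A is the pore area the mass is dissolved in.
√(4πDt) = √(4π × 0.393 × 24.0) = 10.89 m, so C_max = 2.89/(0.27 × 90.4 × 10.89) = 0.0109 kg/m³.

0.0109 kg/m³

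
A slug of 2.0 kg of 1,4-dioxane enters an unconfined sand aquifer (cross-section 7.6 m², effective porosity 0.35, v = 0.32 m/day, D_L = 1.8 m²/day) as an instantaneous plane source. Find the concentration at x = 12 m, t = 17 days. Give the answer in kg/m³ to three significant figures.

For an instantaneous plane source, C(x,t) = M/(n_e·A·√(4πDt)) · exp(−(x−vt)²/(4Dt)), with n_e·A the pore (flow) area.
Plume center vt = 0.32 × 17 = 5.44 m, so the well at 12 m is 6.56 m downgradient of the peak.
√(4πDt) = 19.61 m, giving peak height M/(n_e·A·√(4πDt)) = 2.0/(0.35 × 7.6 × 19.61) = 0.03834 kg/m³.
(x−vt)²/(4Dt) = (6.56)²/(4 × 1.8 × 17) = 0.3516; exp(−0.3516) = 0.7036.
C = 0.03834 × 0.7036 = 0.0270 kg/m³.

0.0270 kg/m³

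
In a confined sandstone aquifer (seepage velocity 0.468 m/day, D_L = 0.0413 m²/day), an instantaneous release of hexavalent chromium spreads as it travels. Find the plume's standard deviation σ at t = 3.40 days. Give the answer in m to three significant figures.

0.530 m

Dispersive spreading gives a Gaussian with σ² = 2Dt; advection only shifts the center.
σ = √(2 × 0.0413 × 3.40) = 0.530 m.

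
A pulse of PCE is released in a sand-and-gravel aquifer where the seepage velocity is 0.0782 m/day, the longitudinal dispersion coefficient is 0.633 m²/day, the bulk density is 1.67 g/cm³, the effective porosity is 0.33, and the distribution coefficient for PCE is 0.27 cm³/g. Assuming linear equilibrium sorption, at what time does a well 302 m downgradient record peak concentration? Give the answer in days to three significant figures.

8900 days

Retardation factor R = 1 + ρ_b·K_d/n = 1 + 1.67 × 0.27/0.33 = 2.366.
Sorption retards both mechanisms: v_R = v/R = 0.03305 m/day, D_R = D/R = 0.2675 m²/day.
Peak time from v_R²t² + 2D_R t − x² = 0: t = (√(D_R² + v_R²x²) − D_R)/v_R².
√(D_R² + v_R²x²) = √(0.2675² + 0.03305² × 302²) = 9.985; v_R² = 0.001092.
t = (9.985 − 0.2675)/0.001092 = 8900 days.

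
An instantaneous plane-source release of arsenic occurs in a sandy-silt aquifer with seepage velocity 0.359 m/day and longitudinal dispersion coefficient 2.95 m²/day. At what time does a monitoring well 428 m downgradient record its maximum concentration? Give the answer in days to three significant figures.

For the 1D instantaneous-source solution, setting ∂C/∂t = 0 at fixed x gives v²t² + 2Dt − x² = 0, so t = (√(D² + v²x²) − D)/v².
√(D² + v²x²) = √(2.95² + 0.359² × 428²) = 153.7; v² = 0.128881.
t = (153.7 − 2.95)/0.128881 = 1170 days (vs. the pure-advection estimate x/v = 1190 d).

1170 days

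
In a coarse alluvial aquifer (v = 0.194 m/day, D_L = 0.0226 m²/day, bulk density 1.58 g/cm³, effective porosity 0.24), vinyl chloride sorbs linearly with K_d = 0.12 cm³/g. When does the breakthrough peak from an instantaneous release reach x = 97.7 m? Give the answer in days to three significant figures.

900 days

Retardation factor R = 1 + ρ_b·K_d/n = 1 + 1.58 × 0.12/0.24 = 1.790.
Sorption retards both mechanisms: v_R = v/R = 0.1084 m/day, D_R = D/R = 0.01263 m²/day.
Peak time from v_R²t² + 2D_R t − x² = 0: t = (√(D_R² + v_R²x²) − D_R)/v_R².
√(D_R² + v_R²x²) = √(0.01263² + 0.1084² × 97.7²) = 10.59; v_R² = 0.01175.
t = (10.59 − 0.01263)/0.01175 = 900 days.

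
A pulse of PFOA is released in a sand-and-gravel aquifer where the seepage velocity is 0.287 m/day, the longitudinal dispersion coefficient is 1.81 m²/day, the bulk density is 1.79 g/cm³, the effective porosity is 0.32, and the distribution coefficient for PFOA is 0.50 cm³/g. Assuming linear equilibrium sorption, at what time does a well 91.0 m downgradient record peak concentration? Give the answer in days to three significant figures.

Retardation factor R = 1 + ρ_b·K_d/n = 1 + 1.79 × 0.50/0.32 = 3.797.
Sorption retards both mechanisms: v_R = v/R = 0.07559 m/day, D_R = D/R = 0.4767 m²/day.
Peak time from v_R²t² + 2D_R t − x² = 0: t = (√(D_R² + v_R²x²) − D_R)/v_R².
√(D_R² + v_R²x²) = √(0.4767² + 0.07559² × 91.0²) = 6.895; v_R² = 0.005714.
t = (6.895 − 0.4767)/0.005714 = 1120 days.

1120 days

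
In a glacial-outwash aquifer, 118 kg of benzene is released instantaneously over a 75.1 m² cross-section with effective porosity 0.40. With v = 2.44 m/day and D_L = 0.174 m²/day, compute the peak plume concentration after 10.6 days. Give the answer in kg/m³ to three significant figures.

0.816 kg/m³

The peak of an instantaneous 1D plume sits at x = vt; there the Gaussian factor is 1 and C_max = M/(n_e·A·√(4πDt)), where n_e·A is the pore area the mass is dissolved in.
√(4πDt) = √(4π × 0.174 × 10.6) = 4.814 m, so C_max = 118/(0.40 × 75.1 × 4.814) = 0.816 kg/m³.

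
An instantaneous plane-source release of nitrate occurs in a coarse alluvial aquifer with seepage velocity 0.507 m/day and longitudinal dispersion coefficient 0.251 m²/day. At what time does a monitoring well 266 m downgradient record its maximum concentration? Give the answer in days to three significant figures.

For the 1D instantaneous-source solution, setting ∂C/∂t = 0 at fixed x gives v²t² + 2Dt − x² = 0, so t = (√(D² + v²x²) − D)/v².
√(D² + v²x²) = √(0.251² + 0.507² × 266²) = 134.9; v² = 0.257049.
t = (134.9 − 0.251)/0.257049 = 524 days (vs. the pure-advection estimate x/v = 525 d).

524 days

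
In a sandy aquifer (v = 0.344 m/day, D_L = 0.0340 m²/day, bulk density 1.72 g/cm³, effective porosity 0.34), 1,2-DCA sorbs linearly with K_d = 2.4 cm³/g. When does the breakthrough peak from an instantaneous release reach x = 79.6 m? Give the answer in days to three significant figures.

3040 days

Retardation factor R = 1 + ρ_b·K_d/n = 1 + 1.72 × 2.4/0.34 = 13.14.
Sorption retards both mechanisms: v_R = v/R = 0.02618 m/day, D_R = D/R = 0.002588 m²/day.
Peak time from v_R²t² + 2D_R t − x² = 0: t = (√(D_R² + v_R²x²) − D_R)/v_R².
√(D_R² + v_R²x²) = √(0.002588² + 0.02618² × 79.6²) = 2.084; v_R² = 0.0006854.
t = (2.084 − 0.002588)/0.0006854 = 3040 days.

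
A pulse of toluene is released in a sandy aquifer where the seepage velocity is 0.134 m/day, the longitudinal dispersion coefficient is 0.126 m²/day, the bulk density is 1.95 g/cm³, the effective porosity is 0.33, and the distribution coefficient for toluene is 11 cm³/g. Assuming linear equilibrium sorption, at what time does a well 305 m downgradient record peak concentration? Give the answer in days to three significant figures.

150000 days

Retardation factor R = 1 + ρ_b·K_d/n = 1 + 1.95 × 11/0.33 = 66.00.
Sorption retards both mechanisms: v_R = v/R = 0.002030 m/day, D_R = D/R = 0.001909 m²/day.
Peak time from v_R²t² + 2D_R t − x² = 0: t = (√(D_R² + v_R²x²) − D_R)/v_R².
√(D_R² + v_R²x²) = √(0.001909² + 0.002030² × 305²) = 0.6192; v_R² = 4.121e-06.
t = (0.6192 − 0.001909)/4.121e-06 = 150000 days.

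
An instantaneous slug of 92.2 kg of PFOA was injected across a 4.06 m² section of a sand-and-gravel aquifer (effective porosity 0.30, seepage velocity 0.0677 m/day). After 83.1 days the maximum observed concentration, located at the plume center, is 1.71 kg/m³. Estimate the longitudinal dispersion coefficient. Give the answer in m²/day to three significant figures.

1.88 m²/day

At the plume center C_max = M/(n_e·A·√(4πDt)), so D = M²/(4πt·(n_e·A·C_max)²).
n_e·A·C_max = 0.30 × 4.06 × 1.71 = 2.083 kg/m.
D = 92.2²/(4π × 83.1 × 2.083²) = 1.88 m²/day.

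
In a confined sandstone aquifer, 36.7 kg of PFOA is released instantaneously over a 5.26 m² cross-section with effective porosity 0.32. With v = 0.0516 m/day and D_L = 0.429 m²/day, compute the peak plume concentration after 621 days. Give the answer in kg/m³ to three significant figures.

The peak of an instantaneous 1D plume sits at x = vt; there the Gaussian factor is 1 and C_max = M/(n_e·A·√(4πDt)), where n_e·A is the pore area the mass is dissolved in.
√(4πDt) = √(4π × 0.429 × 621) = 57.86 m, so C_max = 36.7/(0.32 × 5.26 × 57.86) = 0.377 kg/m³.

0.377 kg/m³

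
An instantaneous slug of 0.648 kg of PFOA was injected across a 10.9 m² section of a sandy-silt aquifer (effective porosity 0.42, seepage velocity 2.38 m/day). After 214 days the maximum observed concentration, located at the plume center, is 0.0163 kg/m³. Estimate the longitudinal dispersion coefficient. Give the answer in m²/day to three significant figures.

0.0280 m²/day

At the plume center C_max = M/(n_e·A·√(4πDt)), so D = M²/(4πt·(n_e·A·C_max)²).
n_e·A·C_max = 0.42 × 10.9 × 0.0163 = 0.07462 kg/m.
D = 0.648²/(4π × 214 × 0.07462²) = 0.0280 m²/day.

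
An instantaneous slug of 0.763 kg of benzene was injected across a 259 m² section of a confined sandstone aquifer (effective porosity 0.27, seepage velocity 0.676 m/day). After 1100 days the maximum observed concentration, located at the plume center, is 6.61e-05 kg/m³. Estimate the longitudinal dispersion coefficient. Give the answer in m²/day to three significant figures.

1.97 m²/day

At the plume center C_max = M/(n_e·A·√(4πDt)), so D = M²/(4πt·(n_e·A·C_max)²).
n_e·A·C_max = 0.27 × 259 × 6.61e-05 = 0.004622 kg/m.
D = 0.763²/(4π × 1100 × 0.004622²) = 1.97 m²/day.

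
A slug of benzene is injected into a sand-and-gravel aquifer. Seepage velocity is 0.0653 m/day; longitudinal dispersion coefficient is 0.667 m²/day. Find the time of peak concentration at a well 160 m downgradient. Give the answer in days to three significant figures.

For the 1D instantaneous-source solution, setting ∂C/∂t = 0 at fixed x gives v²t² + 2Dt − x² = 0, so t = (√(D² + v²x²) − D)/v².
√(D² + v²x²) = √(0.667² + 0.0653² × 160²) = 10.47; v² = 0.00426409.
t = (10.47 − 0.667)/0.00426409 = 2300 days (vs. the pure-advection estimate x/v = 2450 d).

2300 days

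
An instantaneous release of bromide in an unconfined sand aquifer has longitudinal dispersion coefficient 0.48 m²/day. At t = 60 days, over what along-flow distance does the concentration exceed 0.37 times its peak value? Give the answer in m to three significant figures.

The plume is Gaussian with σ = √(2Dt) = √(2 × 0.48 × 60) = 7.589 m.
C/C_peak = exp(−Δx²/(2σ²)) = 0.37 ⇒ Δx = σ·√(−2 ln 0.37) = 7.589 × 1.410 = 10.70 m.
Width = 2Δx = 21.4 m.

21.4 m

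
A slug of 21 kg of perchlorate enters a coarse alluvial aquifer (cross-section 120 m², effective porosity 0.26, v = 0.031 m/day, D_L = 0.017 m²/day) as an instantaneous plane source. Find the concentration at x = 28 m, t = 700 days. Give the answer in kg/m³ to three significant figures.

For an instantaneous plane source, C(x,t) = M/(n_e·A·√(4πDt)) · exp(−(x−vt)²/(4Dt)), with n_e·A the pore (flow) area.
Plume center vt = 0.031 × 700 = 21.7 m, so the well at 28 m is 6.3 m downgradient of the peak.
√(4πDt) = 12.23 m, giving peak height M/(n_e·A·√(4πDt)) = 21/(0.26 × 120 × 12.23) = 0.05503 kg/m³.
(x−vt)²/(4Dt) = (6.3)²/(4 × 0.017 × 700) = 0.8338; exp(−0.8338) = 0.4344.
C = 0.05503 × 0.4344 = 0.0239 kg/m³.

0.0239 kg/m³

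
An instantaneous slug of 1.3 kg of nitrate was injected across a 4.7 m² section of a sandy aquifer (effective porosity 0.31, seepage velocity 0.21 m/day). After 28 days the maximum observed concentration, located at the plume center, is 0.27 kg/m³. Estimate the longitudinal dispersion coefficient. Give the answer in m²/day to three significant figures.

At the plume center C_max = M/(n_e·A·√(4πDt)), so D = M²/(4πt·(n_e·A·C_max)²).
n_e·A·C_max = 0.31 × 4.7 × 0.27 = 0.3934 kg/m.
D = 1.3²/(4π × 28 × 0.3934²) = 0.0310 m²/day.

0.0310 m²/day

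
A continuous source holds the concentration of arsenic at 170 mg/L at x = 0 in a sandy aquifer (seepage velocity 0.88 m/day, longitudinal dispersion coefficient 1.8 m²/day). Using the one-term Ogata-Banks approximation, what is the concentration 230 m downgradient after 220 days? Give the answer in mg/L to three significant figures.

16.6 mg/L

For a continuous step input, C/C₀ ≈ ½·erfc((x−vt)/(2√(Dt))).
vt = 0.88 × 220 = 193.6 m and 2√(Dt) = 2√(1.8 × 220) = 39.80 m.
Argument (x−vt)/(2√(Dt)) = (230 − 193.6)/39.80 = 0.9146; ½·erfc(0.9146) = 0.09793.
C = 170 × 0.09793 = 16.6 mg/L.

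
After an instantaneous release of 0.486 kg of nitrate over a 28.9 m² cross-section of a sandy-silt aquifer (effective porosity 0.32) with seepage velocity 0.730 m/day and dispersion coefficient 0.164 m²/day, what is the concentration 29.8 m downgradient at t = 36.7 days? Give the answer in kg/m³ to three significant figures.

For an instantaneous plane source, C(x,t) = M/(n_e·A·√(4πDt)) · exp(−(x−vt)²/(4Dt)), with n_e·A the pore (flow) area.
Plume center vt = 0.730 × 36.7 = 26.791 m, so the well at 29.8 m is 3.009 m downgradient of the peak.
√(4πDt) = 8.697 m, giving peak height M/(n_e·A·√(4πDt)) = 0.486/(0.32 × 28.9 × 8.697) = 0.006043 kg/m³.
(x−vt)²/(4Dt) = (3.009)²/(4 × 0.164 × 36.7) = 0.3761; exp(−0.3761) = 0.6865.
C = 0.006043 × 0.6865 = 0.00415 kg/m³.

0.00415 kg/m³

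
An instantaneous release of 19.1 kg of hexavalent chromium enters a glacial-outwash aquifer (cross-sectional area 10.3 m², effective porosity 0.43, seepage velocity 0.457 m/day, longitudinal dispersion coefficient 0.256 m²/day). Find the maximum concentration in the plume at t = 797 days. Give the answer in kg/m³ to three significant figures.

The peak of an instantaneous 1D plume sits at x = vt; there the Gaussian factor is 1 and C_max = M/(n_e·A·√(4πDt)), where n_e·A is the pore area the mass is dissolved in.
√(4πDt) = √(4π × 0.256 × 797) = 50.64 m, so C_max = 19.1/(0.43 × 10.3 × 50.64) = 0.0852 kg/m³.

0.0852 kg/m³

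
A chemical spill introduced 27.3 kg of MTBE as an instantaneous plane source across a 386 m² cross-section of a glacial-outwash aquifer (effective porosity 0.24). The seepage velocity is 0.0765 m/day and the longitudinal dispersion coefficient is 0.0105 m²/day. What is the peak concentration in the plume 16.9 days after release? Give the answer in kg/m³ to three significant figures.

The peak of an instantaneous 1D plume sits at x = vt; there the Gaussian factor is 1 and C_max = M/(n_e·A·√(4πDt)), where n_e·A is the pore area the mass is dissolved in.
√(4πDt) = √(4π × 0.0105 × 16.9) = 1.493 m, so C_max = 27.3/(0.24 × 386 × 1.493) = 0.197 kg/m³.

0.197 kg/m³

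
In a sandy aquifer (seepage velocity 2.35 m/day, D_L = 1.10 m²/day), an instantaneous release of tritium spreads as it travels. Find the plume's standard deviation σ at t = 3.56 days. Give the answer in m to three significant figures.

Dispersive spreading gives a Gaussian with σ² = 2Dt; advection only shifts the center.
σ = √(2 × 1.10 × 3.56) = 2.80 m.

2.80 m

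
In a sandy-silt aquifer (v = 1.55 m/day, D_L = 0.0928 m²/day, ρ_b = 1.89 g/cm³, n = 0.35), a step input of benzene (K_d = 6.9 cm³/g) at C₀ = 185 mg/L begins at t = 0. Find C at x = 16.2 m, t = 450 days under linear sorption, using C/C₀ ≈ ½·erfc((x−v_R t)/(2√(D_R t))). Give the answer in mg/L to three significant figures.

Retardation factor R = 1 + ρ_b·K_d/n = 1 + 1.89 × 6.9/0.35 = 38.26.
Sorption retards both mechanisms: v_R = v/R = 0.04051 m/day, D_R = D/R = 0.002426 m²/day.
v_R·t = 0.04051 × 450 = 18.2295 m; 2√(D_R t) = 2.090 m; argument = (16.2 − 18.2295)/2.090 = -0.9711.
C = C₀ × ½·erfc(-0.9711) = 185 × 0.9152 = 169 mg/L.

169 mg/L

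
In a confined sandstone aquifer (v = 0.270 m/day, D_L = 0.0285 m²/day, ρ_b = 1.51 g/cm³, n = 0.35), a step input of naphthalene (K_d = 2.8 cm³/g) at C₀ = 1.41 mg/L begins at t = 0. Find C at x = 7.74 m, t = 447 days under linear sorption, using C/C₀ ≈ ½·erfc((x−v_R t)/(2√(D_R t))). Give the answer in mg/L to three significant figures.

1.21 mg/L

Retardation factor R = 1 + ρ_b·K_d/n = 1 + 1.51 × 2.8/0.35 = 13.08.
Sorption retards both mechanisms: v_R = v/R = 0.02064 m/day, D_R = D/R = 0.002179 m²/day.
v_R·t = 0.02064 × 447 = 9.22608 m; 2√(D_R t) = 1.974 m; argument = (7.74 − 9.22608)/1.974 = -0.7528.
C = C₀ × ½·erfc(-0.7528) = 1.41 × 0.8565 = 1.21 mg/L.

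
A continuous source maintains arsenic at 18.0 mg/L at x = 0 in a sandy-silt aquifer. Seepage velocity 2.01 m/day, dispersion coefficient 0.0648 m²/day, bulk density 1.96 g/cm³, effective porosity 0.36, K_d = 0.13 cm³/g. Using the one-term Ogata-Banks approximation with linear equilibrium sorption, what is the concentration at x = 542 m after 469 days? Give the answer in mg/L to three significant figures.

Retardation factor R = 1 + ρ_b·K_d/n = 1 + 1.96 × 0.13/0.36 = 1.708.
Sorption retards both mechanisms: v_R = v/R = 1.177 m/day, D_R = D/R = 0.03794 m²/day.
v_R·t = 1.177 × 469 = 552.013 m; 2√(D_R t) = 8.437 m; argument = (542 − 552.013)/8.437 = -1.187.
C = C₀ × ½·erfc(-1.187) = 18.0 × 0.9534 = 17.2 mg/L.

17.2 mg/L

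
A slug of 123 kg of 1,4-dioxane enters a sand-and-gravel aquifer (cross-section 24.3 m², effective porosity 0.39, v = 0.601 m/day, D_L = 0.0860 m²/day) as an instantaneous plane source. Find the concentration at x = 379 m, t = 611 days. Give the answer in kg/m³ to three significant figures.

For an instantaneous plane source, C(x,t) = M/(n_e·A·√(4πDt)) · exp(−(x−vt)²/(4Dt)), with n_e·A the pore (flow) area.
Plume center vt = 0.601 × 611 = 367.211 m, so the well at 379 m is 11.789 m downgradient of the peak.
√(4πDt) = 25.70 m, giving peak height M/(n_e·A·√(4πDt)) = 123/(0.39 × 24.3 × 25.70) = 0.5050 kg/m³.
(x−vt)²/(4Dt) = (11.789)²/(4 × 0.0860 × 611) = 0.6612; exp(−0.6612) = 0.5162.
C = 0.5050 × 0.5162 = 0.261 kg/m³.

0.261 kg/m³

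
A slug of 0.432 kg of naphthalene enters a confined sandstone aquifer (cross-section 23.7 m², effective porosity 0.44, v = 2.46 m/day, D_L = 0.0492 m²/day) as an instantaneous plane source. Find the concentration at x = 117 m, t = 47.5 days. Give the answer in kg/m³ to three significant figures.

For an instantaneous plane source, C(x,t) = M/(n_e·A·√(4πDt)) · exp(−(x−vt)²/(4Dt)), with n_e·A the pore (flow) area.
Plume center vt = 2.46 × 47.5 = 116.85 m, so the well at 117 m is 0.15 m downgradient of the peak.
√(4πDt) = 5.419 m, giving peak height M/(n_e·A·√(4πDt)) = 0.432/(0.44 × 23.7 × 5.419) = 0.007645 kg/m³.
(x−vt)²/(4Dt) = (0.15)²/(4 × 0.0492 × 47.5) = 0.002407; exp(−0.002407) = 0.9976.
C = 0.007645 × 0.9976 = 0.00763 kg/m³.

0.00763 kg/m³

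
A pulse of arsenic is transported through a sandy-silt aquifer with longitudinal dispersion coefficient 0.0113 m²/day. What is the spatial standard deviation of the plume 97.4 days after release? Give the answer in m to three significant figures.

Dispersive spreading gives a Gaussian with σ² = 2Dt; advection only shifts the center.
σ = √(2 × 0.0113 × 97.4) = 1.48 m.

1.48 m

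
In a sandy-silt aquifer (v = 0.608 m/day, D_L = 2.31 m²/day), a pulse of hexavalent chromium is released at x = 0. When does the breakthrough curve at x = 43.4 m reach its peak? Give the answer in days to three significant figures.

65.4 days

For the 1D instantaneous-source solution, setting ∂C/∂t = 0 at fixed x gives v²t² + 2Dt − x² = 0, so t = (√(D² + v²x²) − D)/v².
√(D² + v²x²) = √(2.31² + 0.608² × 43.4²) = 26.49; v² = 0.369664.
t = (26.49 − 2.31)/0.369664 = 65.4 days (vs. the pure-advection estimate x/v = 71.4 d).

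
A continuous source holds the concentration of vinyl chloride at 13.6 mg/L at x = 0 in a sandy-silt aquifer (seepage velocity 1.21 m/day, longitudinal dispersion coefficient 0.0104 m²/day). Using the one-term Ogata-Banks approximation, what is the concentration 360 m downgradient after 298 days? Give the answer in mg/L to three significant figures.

For a continuous step input, C/C₀ ≈ ½·erfc((x−vt)/(2√(Dt))).
vt = 1.21 × 298 = 360.58 m and 2√(Dt) = 2√(0.0104 × 298) = 3.521 m.
Argument (x−vt)/(2√(Dt)) = (360 − 360.58)/3.521 = -0.1647; ½·erfc(-0.1647) = 0.5921.
C = 13.6 × 0.5921 = 8.05 mg/L.

8.05 mg/L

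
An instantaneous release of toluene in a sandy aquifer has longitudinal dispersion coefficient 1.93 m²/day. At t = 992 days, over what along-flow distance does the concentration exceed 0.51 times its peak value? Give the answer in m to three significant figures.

144 m

The plume is Gaussian with σ = √(2Dt) = √(2 × 1.93 × 992) = 61.88 m.
C/C_peak = exp(−Δx²/(2σ²)) = 0.51 ⇒ Δx = σ·√(−2 ln 0.51) = 61.88 × 1.160 = 71.78 m.
Width = 2Δx = 144 m.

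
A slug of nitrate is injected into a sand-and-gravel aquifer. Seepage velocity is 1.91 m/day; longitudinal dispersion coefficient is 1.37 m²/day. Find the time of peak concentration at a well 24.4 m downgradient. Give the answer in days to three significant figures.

For the 1D instantaneous-source solution, setting ∂C/∂t = 0 at fixed x gives v²t² + 2Dt − x² = 0, so t = (√(D² + v²x²) − D)/v².
√(D² + v²x²) = √(1.37² + 1.91² × 24.4²) = 46.62; v² = 3.6481.
t = (46.62 − 1.37)/3.6481 = 12.4 days (vs. the pure-advection estimate x/v = 12.8 d).

12.4 days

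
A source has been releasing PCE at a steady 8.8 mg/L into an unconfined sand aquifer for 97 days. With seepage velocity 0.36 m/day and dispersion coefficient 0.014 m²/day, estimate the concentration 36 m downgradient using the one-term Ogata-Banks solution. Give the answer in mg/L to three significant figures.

2.25 mg/L

For a continuous step input, C/C₀ ≈ ½·erfc((x−vt)/(2√(Dt))).
vt = 0.36 × 97 = 34.92 m and 2√(Dt) = 2√(0.014 × 97) = 2.331 m.
Argument (x−vt)/(2√(Dt)) = (36 − 34.92)/2.331 = 0.4633; ½·erfc(0.4633) = 0.2562.
C = 8.8 × 0.2562 = 2.25 mg/L.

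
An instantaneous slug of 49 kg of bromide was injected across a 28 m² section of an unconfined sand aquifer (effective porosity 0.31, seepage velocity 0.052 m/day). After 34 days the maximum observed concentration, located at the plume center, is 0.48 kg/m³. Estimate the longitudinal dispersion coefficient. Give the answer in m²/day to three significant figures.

At the plume center C_max = M/(n_e·A·√(4πDt)), so D = M²/(4πt·(n_e·A·C_max)²).
n_e·A·C_max = 0.31 × 28 × 0.48 = 4.166 kg/m.
D = 49²/(4π × 34 × 4.166²) = 0.324 m²/day.

0.324 m²/day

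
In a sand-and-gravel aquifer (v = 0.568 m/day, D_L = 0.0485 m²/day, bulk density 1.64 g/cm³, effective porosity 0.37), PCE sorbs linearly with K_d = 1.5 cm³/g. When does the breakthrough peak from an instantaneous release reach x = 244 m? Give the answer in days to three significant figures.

Retardation factor R = 1 + ρ_b·K_d/n = 1 + 1.64 × 1.5/0.37 = 7.649.
Sorption retards both mechanisms: v_R = v/R = 0.07426 m/day, D_R = D/R = 0.006341 m²/day.
Peak time from v_R²t² + 2D_R t − x² = 0: t = (√(D_R² + v_R²x²) − D_R)/v_R².
√(D_R² + v_R²x²) = √(0.006341² + 0.07426² × 244²) = 18.12; v_R² = 0.005515.
t = (18.12 − 0.006341)/0.005515 = 3280 days.

3280 days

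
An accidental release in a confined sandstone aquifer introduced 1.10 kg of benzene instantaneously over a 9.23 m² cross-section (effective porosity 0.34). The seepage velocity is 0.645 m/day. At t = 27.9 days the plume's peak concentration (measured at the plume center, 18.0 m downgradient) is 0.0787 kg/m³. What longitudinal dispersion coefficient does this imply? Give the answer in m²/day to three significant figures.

At the plume center C_max = M/(n_e·A·√(4πDt)), so D = M²/(4πt·(n_e·A·C_max)²).
n_e·A·C_max = 0.34 × 9.23 × 0.0787 = 0.2470 kg/m.
D = 1.10²/(4π × 27.9 × 0.2470²) = 0.0566 m²/day.

0.0566 m²/day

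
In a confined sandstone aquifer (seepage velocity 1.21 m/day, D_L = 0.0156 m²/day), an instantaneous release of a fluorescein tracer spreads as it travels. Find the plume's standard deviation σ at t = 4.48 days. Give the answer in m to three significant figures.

Dispersive spreading gives a Gaussian with σ² = 2Dt; advection only shifts the center.
σ = √(2 × 0.0156 × 4.48) = 0.374 m.

0.374 m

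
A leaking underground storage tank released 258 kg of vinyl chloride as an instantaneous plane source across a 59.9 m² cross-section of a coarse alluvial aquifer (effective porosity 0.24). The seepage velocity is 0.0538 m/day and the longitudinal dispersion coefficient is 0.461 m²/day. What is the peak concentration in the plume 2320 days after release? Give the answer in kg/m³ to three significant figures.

0.155 kg/m³

The peak of an instantaneous 1D plume sits at x = vt; there the Gaussian factor is 1 and C_max = M/(n_e·A·√(4πDt)), where n_e·A is the pore area the mass is dissolved in.
√(4πDt) = √(4π × 0.461 × 2320) = 115.9 m, so C_max = 258/(0.24 × 59.9 × 115.9) = 0.155 kg/m³.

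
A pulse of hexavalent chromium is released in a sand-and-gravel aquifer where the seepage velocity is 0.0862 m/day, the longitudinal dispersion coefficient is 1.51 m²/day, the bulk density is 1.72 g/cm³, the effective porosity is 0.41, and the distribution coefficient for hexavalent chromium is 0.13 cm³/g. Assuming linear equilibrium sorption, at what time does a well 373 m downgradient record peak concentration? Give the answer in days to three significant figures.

6380 days

Retardation factor R = 1 + ρ_b·K_d/n = 1 + 1.72 × 0.13/0.41 = 1.545.
Sorption retards both mechanisms: v_R = v/R = 0.05579 m/day, D_R = D/R = 0.9773 m²/day.
Peak time from v_R²t² + 2D_R t − x² = 0: t = (√(D_R² + v_R²x²) − D_R)/v_R².
√(D_R² + v_R²x²) = √(0.9773² + 0.05579² × 373²) = 20.83; v_R² = 0.003113.
t = (20.83 − 0.9773)/0.003113 = 6380 days.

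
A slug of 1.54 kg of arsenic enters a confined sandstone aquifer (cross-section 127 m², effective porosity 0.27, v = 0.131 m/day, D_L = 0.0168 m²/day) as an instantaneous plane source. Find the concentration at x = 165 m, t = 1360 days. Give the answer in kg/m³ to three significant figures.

For an instantaneous plane source, C(x,t) = M/(n_e·A·√(4πDt)) · exp(−(x−vt)²/(4Dt)), with n_e·A the pore (flow) area.
Plume center vt = 0.131 × 1360 = 178.16 m, so the well at 165 m is 13.16 m upgradient of the peak.
√(4πDt) = 16.94 m, giving peak height M/(n_e·A·√(4πDt)) = 1.54/(0.27 × 127 × 16.94) = 0.002651 kg/m³.
(x−vt)²/(4Dt) = (-13.16)²/(4 × 0.0168 × 1360) = 1.895; exp(−1.895) = 0.1503.
C = 0.002651 × 0.1503 = 0.000398 kg/m³.

0.000398 kg/m³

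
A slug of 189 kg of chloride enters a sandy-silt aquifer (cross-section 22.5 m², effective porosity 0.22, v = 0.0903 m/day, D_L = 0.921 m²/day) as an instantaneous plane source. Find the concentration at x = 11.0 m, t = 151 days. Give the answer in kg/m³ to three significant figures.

0.902 kg/m³

For an instantaneous plane source, C(x,t) = M/(n_e·A·√(4πDt)) · exp(−(x−vt)²/(4Dt)), with n_e·A the pore (flow) area.
Plume center vt = 0.0903 × 151 = 13.6353 m, so the well at 11.0 m is 2.6353 m upgradient of the peak.
√(4πDt) = 41.80 m, giving peak height M/(n_e·A·√(4πDt)) = 189/(0.22 × 22.5 × 41.80) = 0.9134 kg/m³.
(x−vt)²/(4Dt) = (-2.6353)²/(4 × 0.921 × 151) = 0.01248; exp(−0.01248) = 0.9876.
C = 0.9134 × 0.9876 = 0.902 kg/m³.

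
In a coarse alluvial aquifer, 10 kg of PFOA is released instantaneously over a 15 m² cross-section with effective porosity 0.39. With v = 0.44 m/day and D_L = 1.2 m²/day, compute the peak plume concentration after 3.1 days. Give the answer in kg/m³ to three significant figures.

0.250 kg/m³

The peak of an instantaneous 1D plume sits at x = vt; there the Gaussian factor is 1 and C_max = M/(n_e·A·√(4πDt)), where n_e·A is the pore area the mass is dissolved in.
√(4πDt) = √(4π × 1.2 × 3.1) = 6.837 m, so C_max = 10/(0.39 × 15 × 6.837) = 0.250 kg/m³.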